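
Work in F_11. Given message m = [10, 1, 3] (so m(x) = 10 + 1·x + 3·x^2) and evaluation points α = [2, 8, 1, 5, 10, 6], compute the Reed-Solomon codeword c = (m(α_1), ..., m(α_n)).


c = [2, 1, 3, 2, 1, 3]

Message polynomial: m(x) = 10 + 1·x + 3·x^2 (mod 11).
For each evaluation point α_i, compute m(α_i) mod 11:
  α_1 = 2: Horner steps 3 → 7 → 2, so m(2) = 2.
  α_2 = 8: Horner steps 3 → 3 → 1, so m(8) = 1.
  α_3 = 1: Horner steps 3 → 4 → 3, so m(1) = 3.
  α_4 = 5: Horner steps 3 → 5 → 2, so m(5) = 2.
  α_5 = 10: Horner steps 3 → 9 → 1, so m(10) = 1.
  α_6 = 6: Horner steps 3 → 8 → 3, so m(6) = 3.
Codeword c = [2, 1, 3, 2, 1, 3] ∈ F_11^6.


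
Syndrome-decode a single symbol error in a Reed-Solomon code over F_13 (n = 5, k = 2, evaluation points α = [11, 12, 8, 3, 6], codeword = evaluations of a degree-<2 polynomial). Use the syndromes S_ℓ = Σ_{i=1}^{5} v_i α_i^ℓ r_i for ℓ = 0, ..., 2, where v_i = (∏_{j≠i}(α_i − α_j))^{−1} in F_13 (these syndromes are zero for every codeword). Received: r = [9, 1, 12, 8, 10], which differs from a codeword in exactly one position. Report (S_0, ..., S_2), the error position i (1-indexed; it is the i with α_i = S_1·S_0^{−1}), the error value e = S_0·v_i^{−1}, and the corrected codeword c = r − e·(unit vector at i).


S = (6, 9, 7), error at position 3, error magnitude e = 5, c = [9, 1, 7, 8, 10].

Step 1: column multipliers v_i = (∏_{j≠i}(α_i − α_j))^{−1} mod 13.
  i = 1 (α = 11): (11−12)(11−8)(11−3)(11−6) = (−1)·3·8·5 = −120 ≡ 10, so v_1 = 10^{−1} = 4 (mod 13).
  i = 2 (α = 12): (12−11)(12−8)(12−3)(12−6) = 1·4·9·6 = 216 ≡ 8, so v_2 = 8^{−1} = 5 (mod 13).
  i = 3 (α = 8): (8−11)(8−12)(8−3)(8−6) = (−3)·(−4)·5·2 = 120 ≡ 3, so v_3 = 3^{−1} = 9 (mod 13).
  i = 4 (α = 3): (3−11)(3−12)(3−8)(3−6) = (−8)·(−9)·(−5)·(−3) = 1080 ≡ 1, so v_4 = 1^{−1} = 1 (mod 13).
  i = 5 (α = 6): (6−11)(6−12)(6−8)(6−3) = (−5)·(−6)·(−2)·3 = −180 ≡ 2, so v_5 = 2^{−1} = 7 (mod 13).
  v = [4, 5, 9, 1, 7].
Step 2: syndromes of r = [9, 1, 12, 8, 10] (all sums mod 13).
  S_0 = Σ v_i r_i = 4·9 + 5·1 + 9·12 + 1·8 + 7·10 = 227 ≡ 6.
  S_1 = Σ v_i α_i r_i = 4·11·9 + 5·12·1 + 9·8·12 + 1·3·8 + 7·6·10 = 1764 ≡ 9.
  α_i^2 mod 13 = [4, 1, 12, 9, 10].
  S_2 = Σ v_i α_i^2 r_i = 4·4·9 + 5·1·1 + 9·12·12 + 1·9·8 + 7·10·10 = 2217 ≡ 7.
  S = (6, 9, 7) ≠ 0, so r is not a codeword (an error is present).
Step 3: locate the error. For a single error e at position i, S_ℓ = v_i·e·α_i^ℓ, so α_err = S_1/S_0.
  S_0^{−1} = 6^{−1} = 11 (mod 13), so α_err = 9·11 = 99 ≡ 8 = α_3. Error position i = 3.
  Consistency check: S_2/S_1 = 7·3 = 21 ≡ 8 = α_err ✓ (single-error assumption holds).
Step 4: error magnitude e = S_0/v_3 = S_0·∏_{j≠3}(α_3 − α_j) = 6·3 = 18 ≡ 5 (mod 13).
Step 5: correct position 3: c_3 = r_3 − e = 12 − 5 ≡ 7 (mod 13). Hence c = [9, 1, 7, 8, 10].
  Check: interpolating c through the α_i gives m(x) = 6 + 5·x (degree < 2) with m(α_i) = c_i for every i, so c is indeed a codeword.


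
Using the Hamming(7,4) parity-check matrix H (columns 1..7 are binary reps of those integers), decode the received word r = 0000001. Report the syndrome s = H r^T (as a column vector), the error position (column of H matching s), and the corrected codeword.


s = (1, 1, 1)^T, error position = 7, corrected codeword c = 0000000

Compute s = H r^T mod 2 one row at a time:
  s_1 = 0 + 0 + 0 + 1 = 1 ≡ 1 (mod 2).
  s_2 = 0 + 0 + 0 + 1 = 1 ≡ 1 (mod 2).
  s_3 = 0 + 0 + 0 + 1 = 1 ≡ 1 (mod 2).
s = (1, 1, 1)^T — this equals column 7 of H (binary 111), so error is at position 7.
Correct: flip bit 7 of r = 0000001 to get c = 0000000.


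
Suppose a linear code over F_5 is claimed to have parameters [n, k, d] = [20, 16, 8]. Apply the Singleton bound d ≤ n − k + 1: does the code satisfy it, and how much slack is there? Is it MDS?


Singleton RHS = n − k + 1 = 5, slack = -3, bound violated (no such code; not MDS).

Singleton bound: d ≤ n − k + 1.
Here n = 20, k = 16, so n − k + 1 = 5.
Given d = 8, check d ≤ 5: NO.
Slack = (n − k + 1) − d = -3.
The slack is negative: d = 8 exceeds n − k + 1 = 5 by 3, so the Singleton bound is violated and no linear [20, 16, 8]_5 code can exist. In particular it is not MDS (MDS requires d = n − k + 1 exactly).
Description: the claimed parameters are [20, 16, 8]_5; such a code would be impossible (violates the Singleton bound).


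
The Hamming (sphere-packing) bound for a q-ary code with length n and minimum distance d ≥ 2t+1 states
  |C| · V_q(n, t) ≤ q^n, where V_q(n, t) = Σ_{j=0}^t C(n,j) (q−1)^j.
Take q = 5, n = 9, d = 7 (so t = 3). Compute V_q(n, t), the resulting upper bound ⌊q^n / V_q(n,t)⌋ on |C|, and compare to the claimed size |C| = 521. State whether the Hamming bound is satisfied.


V_q(n, t) = 5989, q^n = 1953125, Hamming bound = 326, |C| = 521 > bound (violated).

Step 1: Compute V_q(n, t) = Σ_{j=0}^3 C(n, j) (q−1)^j.
  j = 0: C(9,0)·(4)^0 = 1·1 = 1.
  j = 1: C(9,1)·(4)^1 = 9·4 = 36.
  j = 2: C(9,2)·(4)^2 = 36·16 = 576.
  j = 3: C(9,3)·(4)^3 = 84·64 = 5376.
  V_q(n, t) = 1 + 36 + 576 + 5376 = 5989.
Step 2: q^n = 5^9 = 1953125.
Step 3: Hamming bound ⌊q^n / V_q(n,t)⌋ = ⌊1953125/5989⌋ = 326.
Step 4: Compare |C| = 521 to 326: violated.
The claimed |C| lies above the Hamming bound, so no 5-ary code of length 9 with d ≥ 7 can have 521 codewords.


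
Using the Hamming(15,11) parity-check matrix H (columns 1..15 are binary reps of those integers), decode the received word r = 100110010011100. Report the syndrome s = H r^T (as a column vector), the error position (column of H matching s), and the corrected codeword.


s = (0, 0, 1, 0)^T, error position = 2, corrected codeword c = 110110010011100

Compute s = H r^T mod 2 one row at a time:
  s_1 = 1 + 0 + 0 + 1 + 1 + 1 + 0 + 0 = 4 ≡ 0 (mod 2).
  s_2 = 1 + 1 + 0 + 0 + 1 + 1 + 0 + 0 = 4 ≡ 0 (mod 2).
  s_3 = 0 + 0 + 0 + 0 + 0 + 1 + 0 + 0 = 1 ≡ 1 (mod 2).
  s_4 = 1 + 0 + 1 + 0 + 0 + 1 + 1 + 0 = 4 ≡ 0 (mod 2).
s = (0, 0, 1, 0)^T — this equals column 2 of H (binary 0010), so error is at position 2.
Correct: flip bit 2 of r = 100110010011100 to get c = 110110010011100.


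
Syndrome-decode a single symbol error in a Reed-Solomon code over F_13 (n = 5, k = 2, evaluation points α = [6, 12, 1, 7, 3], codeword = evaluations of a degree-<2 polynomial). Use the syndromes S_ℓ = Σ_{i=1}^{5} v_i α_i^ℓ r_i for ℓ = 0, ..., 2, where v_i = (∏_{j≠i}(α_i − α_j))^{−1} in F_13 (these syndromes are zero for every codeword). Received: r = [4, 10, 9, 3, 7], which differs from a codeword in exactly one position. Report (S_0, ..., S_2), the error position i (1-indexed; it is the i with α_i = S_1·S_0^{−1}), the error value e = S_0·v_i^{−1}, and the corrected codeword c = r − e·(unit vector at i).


S = (2, 11, 2), error at position 2, error magnitude e = 12, c = [4, 11, 9, 3, 7].

Step 1: column multipliers v_i = (∏_{j≠i}(α_i − α_j))^{−1} mod 13.
  i = 1 (α = 6): (6−12)(6−1)(6−7)(6−3) = (−6)·5·(−1)·3 = 90 ≡ 12, so v_1 = 12^{−1} = 12 (mod 13).
  i = 2 (α = 12): (12−6)(12−1)(12−7)(12−3) = 6·11·5·9 = 2970 ≡ 6, so v_2 = 6^{−1} = 11 (mod 13).
  i = 3 (α = 1): (1−6)(1−12)(1−7)(1−3) = (−5)·(−11)·(−6)·(−2) = 660 ≡ 10, so v_3 = 10^{−1} = 4 (mod 13).
  i = 4 (α = 7): (7−6)(7−12)(7−1)(7−3) = 1·(−5)·6·4 = −120 ≡ 10, so v_4 = 10^{−1} = 4 (mod 13).
  i = 5 (α = 3): (3−6)(3−12)(3−1)(3−7) = (−3)·(−9)·2·(−4) = −216 ≡ 5, so v_5 = 5^{−1} = 8 (mod 13).
  v = [12, 11, 4, 4, 8].
Step 2: syndromes of r = [4, 10, 9, 3, 7] (all sums mod 13).
  S_0 = Σ v_i r_i = 12·4 + 11·10 + 4·9 + 4·3 + 8·7 = 262 ≡ 2.
  S_1 = Σ v_i α_i r_i = 12·6·4 + 11·12·10 + 4·1·9 + 4·7·3 + 8·3·7 = 1896 ≡ 11.
  α_i^2 mod 13 = [10, 1, 1, 10, 9].
  S_2 = Σ v_i α_i^2 r_i = 12·10·4 + 11·1·10 + 4·1·9 + 4·10·3 + 8·9·7 = 1250 ≡ 2.
  S = (2, 11, 2) ≠ 0, so r is not a codeword (an error is present).
Step 3: locate the error. For a single error e at position i, S_ℓ = v_i·e·α_i^ℓ, so α_err = S_1/S_0.
  S_0^{−1} = 2^{−1} = 7 (mod 13), so α_err = 11·7 = 77 ≡ 12 = α_2. Error position i = 2.
  Consistency check: S_2/S_1 = 2·6 = 12 ≡ 12 = α_err ✓ (single-error assumption holds).
Step 4: error magnitude e = S_0/v_2 = S_0·∏_{j≠2}(α_2 − α_j) = 2·6 = 12 ≡ 12 (mod 13).
Step 5: correct position 2: c_2 = r_2 − e = 10 − 12 ≡ 11 (mod 13). Hence c = [4, 11, 9, 3, 7].
  Check: interpolating c through the α_i gives m(x) = 10 + 12·x (degree < 2) with m(α_i) = c_i for every i, so c is indeed a codeword.


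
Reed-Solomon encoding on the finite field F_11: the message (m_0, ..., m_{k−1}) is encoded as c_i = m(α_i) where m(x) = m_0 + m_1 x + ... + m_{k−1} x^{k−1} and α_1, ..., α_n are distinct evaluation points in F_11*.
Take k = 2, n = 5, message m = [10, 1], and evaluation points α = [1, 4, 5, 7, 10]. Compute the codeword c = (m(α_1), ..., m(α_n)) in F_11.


c = [0, 3, 4, 6, 9]

Message polynomial: m(x) = 10 + 1·x (mod 11).
For each evaluation point α_i, compute m(α_i) mod 11:
  α_1 = 1: Horner steps 1 → 0, so m(1) = 0.
  α_2 = 4: Horner steps 1 → 3, so m(4) = 3.
  α_3 = 5: Horner steps 1 → 4, so m(5) = 4.
  α_4 = 7: Horner steps 1 → 6, so m(7) = 6.
  α_5 = 10: Horner steps 1 → 9, so m(10) = 9.
Codeword c = [0, 3, 4, 6, 9] ∈ F_11^5.


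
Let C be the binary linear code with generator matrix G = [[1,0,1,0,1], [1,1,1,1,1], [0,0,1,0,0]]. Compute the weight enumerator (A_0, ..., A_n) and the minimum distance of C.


Weight distribution: A_0 = 1, A_1 = 1, A_2 = 2, A_3 = 2, A_4 = 1, A_5 = 1. Minimum distance d = 1.

Enumerate all 2^3 = 8 messages m ∈ F_2^3.
For each, compute codeword c = mG in F_2^5, then tally its weight.
  m = 000 → c = 00000, weight = 0.
  m = 100 → c = 10101, weight = 3.
  m = 010 → c = 11111, weight = 5.
  m = 110 → c = 01010, weight = 2.
  m = 001 → c = 00100, weight = 1.
  m = 101 → c = 10001, weight = 2.
  m = 011 → c = 11011, weight = 4.
  m = 111 → c = 01110, weight = 3.
Tally weights:
  weight 0: 1 codewords.
  weight 1: 1 codewords.
  weight 2: 2 codewords.
  weight 3: 2 codewords.
  weight 4: 1 codewords.
  weight 5: 1 codewords.
Minimum distance d = smallest w > 0 with A_w > 0 = 1.
Sanity: Σ A_w = 8 = 2^3 = 8 ✓.


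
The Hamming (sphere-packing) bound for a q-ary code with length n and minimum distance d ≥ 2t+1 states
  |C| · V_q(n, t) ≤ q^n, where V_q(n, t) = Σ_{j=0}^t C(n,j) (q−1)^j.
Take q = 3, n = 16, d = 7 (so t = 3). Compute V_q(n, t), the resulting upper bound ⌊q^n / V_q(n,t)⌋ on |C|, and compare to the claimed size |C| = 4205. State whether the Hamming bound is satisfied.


V_q(n, t) = 4993, q^n = 43046721, Hamming bound = 8621, |C| = 4205 ≤ bound (satisfied).

Step 1: Compute V_q(n, t) = Σ_{j=0}^3 C(n, j) (q−1)^j.
  j = 0: C(16,0)·(2)^0 = 1·1 = 1.
  j = 1: C(16,1)·(2)^1 = 16·2 = 32.
  j = 2: C(16,2)·(2)^2 = 120·4 = 480.
  j = 3: C(16,3)·(2)^3 = 560·8 = 4480.
  V_q(n, t) = 1 + 32 + 480 + 4480 = 4993.
Step 2: q^n = 3^16 = 43046721.
Step 3: Hamming bound ⌊q^n / V_q(n,t)⌋ = ⌊43046721/4993⌋ = 8621.
Step 4: Compare |C| = 4205 to 8621: satisfied.
The claimed |C| lies below the Hamming bound.


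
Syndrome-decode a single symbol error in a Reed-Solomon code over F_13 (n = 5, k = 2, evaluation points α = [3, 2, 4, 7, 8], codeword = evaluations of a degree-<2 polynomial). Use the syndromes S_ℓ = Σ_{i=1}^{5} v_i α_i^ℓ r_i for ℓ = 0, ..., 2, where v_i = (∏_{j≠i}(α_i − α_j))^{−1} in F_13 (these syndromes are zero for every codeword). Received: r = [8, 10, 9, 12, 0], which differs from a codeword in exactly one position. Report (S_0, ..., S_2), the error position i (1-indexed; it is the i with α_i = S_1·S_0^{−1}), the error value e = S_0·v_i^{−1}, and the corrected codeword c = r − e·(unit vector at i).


S = (2, 4, 8), error at position 2, error magnitude e = 3, c = [8, 7, 9, 12, 0].

Step 1: column multipliers v_i = (∏_{j≠i}(α_i − α_j))^{−1} mod 13.
  i = 1 (α = 3): (3−2)(3−4)(3−7)(3−8) = 1·(−1)·(−4)·(−5) = −20 ≡ 6, so v_1 = 6^{−1} = 11 (mod 13).
  i = 2 (α = 2): (2−3)(2−4)(2−7)(2−8) = (−1)·(−2)·(−5)·(−6) = 60 ≡ 8, so v_2 = 8^{−1} = 5 (mod 13).
  i = 3 (α = 4): (4−3)(4−2)(4−7)(4−8) = 1·2·(−3)·(−4) = 24 ≡ 11, so v_3 = 11^{−1} = 6 (mod 13).
  i = 4 (α = 7): (7−3)(7−2)(7−4)(7−8) = 4·5·3·(−1) = −60 ≡ 5, so v_4 = 5^{−1} = 8 (mod 13).
  i = 5 (α = 8): (8−3)(8−2)(8−4)(8−7) = 5·6·4·1 = 120 ≡ 3, so v_5 = 3^{−1} = 9 (mod 13).
  v = [11, 5, 6, 8, 9].
Step 2: syndromes of r = [8, 10, 9, 12, 0] (all sums mod 13).
  S_0 = Σ v_i r_i = 11·8 + 5·10 + 6·9 + 8·12 + 9·0 = 288 ≡ 2.
  S_1 = Σ v_i α_i r_i = 11·3·8 + 5·2·10 + 6·4·9 + 8·7·12 + 9·8·0 = 1252 ≡ 4.
  α_i^2 mod 13 = [9, 4, 3, 10, 12].
  S_2 = Σ v_i α_i^2 r_i = 11·9·8 + 5·4·10 + 6·3·9 + 8·10·12 + 9·12·0 = 2114 ≡ 8.
  S = (2, 4, 8) ≠ 0, so r is not a codeword (an error is present).
Step 3: locate the error. For a single error e at position i, S_ℓ = v_i·e·α_i^ℓ, so α_err = S_1/S_0.
  S_0^{−1} = 2^{−1} = 7 (mod 13), so α_err = 4·7 = 28 ≡ 2 = α_2. Error position i = 2.
  Consistency check: S_2/S_1 = 8·10 = 80 ≡ 2 = α_err ✓ (single-error assumption holds).
Step 4: error magnitude e = S_0/v_2 = S_0·∏_{j≠2}(α_2 − α_j) = 2·8 = 16 ≡ 3 (mod 13).
Step 5: correct position 2: c_2 = r_2 − e = 10 − 3 ≡ 7 (mod 13). Hence c = [8, 7, 9, 12, 0].
  Check: interpolating c through the α_i gives m(x) = 5 + 1·x (degree < 2) with m(α_i) = c_i for every i, so c is indeed a codeword.


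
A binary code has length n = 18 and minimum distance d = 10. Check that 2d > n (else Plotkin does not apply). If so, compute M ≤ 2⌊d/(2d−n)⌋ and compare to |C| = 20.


Plotkin bound M ≤ 10; given |C| = 20 > bound (violated).

Check applicability: 2d = 20, n = 18.
2d − n = 2 > 0, so Plotkin applies.
Compute d/(2d−n) = 10/2 ≈ 5.0000.
⌊d/(2d−n)⌋ = 5.
Plotkin bound: M ≤ 2·5 = 10.
Given |C| = 20, check: VIOLATED.
This |C| is above the Plotkin bound, so no binary code with n = 18, d = 10 and 20 codewords exists.


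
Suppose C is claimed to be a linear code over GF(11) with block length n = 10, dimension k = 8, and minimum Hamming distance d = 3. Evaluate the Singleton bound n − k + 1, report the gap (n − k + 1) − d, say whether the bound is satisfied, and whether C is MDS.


Singleton RHS = n − k + 1 = 3, slack = 0, bound satisfied, MDS.

Singleton bound: d ≤ n − k + 1.
Here n = 10, k = 8, so n − k + 1 = 3.
Given d = 3, check d ≤ 3: YES.
Slack = (n − k + 1) − d = 0.
The code is MDS (slack = 0).
Description: the claimed parameters are [10, 8, 3]_11; such a code would be MDS (meets Singleton bound).


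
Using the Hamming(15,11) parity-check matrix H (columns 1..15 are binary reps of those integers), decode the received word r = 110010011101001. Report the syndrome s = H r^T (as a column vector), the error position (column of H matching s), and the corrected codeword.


s = (1, 1, 1, 0)^T, error position = 14, corrected codeword c = 110010011101011

Compute s = H r^T mod 2 one row at a time:
  s_1 = 1 + 1 + 1 + 0 + 1 + 0 + 0 + 1 = 5 ≡ 1 (mod 2).
  s_2 = 0 + 1 + 0 + 0 + 1 + 0 + 0 + 1 = 3 ≡ 1 (mod 2).
  s_3 = 1 + 0 + 0 + 0 + 1 + 0 + 0 + 1 = 3 ≡ 1 (mod 2).
  s_4 = 1 + 0 + 1 + 0 + 1 + 0 + 0 + 1 = 4 ≡ 0 (mod 2).
s = (1, 1, 1, 0)^T — this equals column 14 of H (binary 1110), so error is at position 14.
Correct: flip bit 14 of r = 110010011101001 to get c = 110010011101011.


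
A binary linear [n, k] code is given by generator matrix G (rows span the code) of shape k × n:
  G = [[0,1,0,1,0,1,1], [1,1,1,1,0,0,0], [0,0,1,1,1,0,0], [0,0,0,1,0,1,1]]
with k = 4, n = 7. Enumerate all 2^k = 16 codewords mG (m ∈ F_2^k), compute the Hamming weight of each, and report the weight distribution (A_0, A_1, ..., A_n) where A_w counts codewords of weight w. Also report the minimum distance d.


Weight distribution: A_0 = 1, A_1 = 1, A_2 = 1, A_3 = 4, A_4 = 5, A_5 = 3, A_6 = 1. Minimum distance d = 1.

Enumerate all 2^4 = 16 messages m ∈ F_2^4.
For each, compute codeword c = mG in F_2^7, then tally its weight.
  m = 0000 → c = 0000000, weight = 0.
  m = 1000 → c = 0101011, weight = 4.
  m = 0100 → c = 1111000, weight = 4.
  m = 1100 → c = 1010011, weight = 4.
  m = 0010 → c = 0011100, weight = 3.
  m = 1010 → c = 0110111, weight = 5.
  m = 0110 → c = 1100100, weight = 3.
  m = 1110 → c = 1001111, weight = 5.
  m = 0001 → c = 0001011, weight = 3.
  m = 1001 → c = 0100000, weight = 1.
  m = 0101 → c = 1110011, weight = 5.
  m = 1101 → c = 1011000, weight = 3.
  m = 0011 → c = 0010111, weight = 4.
  m = 1011 → c = 0111100, weight = 4.
  m = 0111 → c = 1101111, weight = 6.
  m = 1111 → c = 1000100, weight = 2.
Tally weights:
  weight 0: 1 codewords.
  weight 1: 1 codewords.
  weight 2: 1 codewords.
  weight 3: 4 codewords.
  weight 4: 5 codewords.
  weight 5: 3 codewords.
  weight 6: 1 codewords.
Minimum distance d = smallest w > 0 with A_w > 0 = 1.
Sanity: Σ A_w = 16 = 2^4 = 16 ✓.


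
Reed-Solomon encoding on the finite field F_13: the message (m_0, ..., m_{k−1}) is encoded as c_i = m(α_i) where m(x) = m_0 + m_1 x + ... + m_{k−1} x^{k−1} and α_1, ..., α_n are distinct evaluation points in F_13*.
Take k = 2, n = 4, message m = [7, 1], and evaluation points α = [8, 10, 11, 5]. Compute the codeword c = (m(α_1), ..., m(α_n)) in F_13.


c = [2, 4, 5, 12]

Message polynomial: m(x) = 7 + 1·x (mod 13).
For each evaluation point α_i, compute m(α_i) mod 13:
  α_1 = 8: Horner steps 1 → 2, so m(8) = 2.
  α_2 = 10: Horner steps 1 → 4, so m(10) = 4.
  α_3 = 11: Horner steps 1 → 5, so m(11) = 5.
  α_4 = 5: Horner steps 1 → 12, so m(5) = 12.
Codeword c = [2, 4, 5, 12] ∈ F_13^4.


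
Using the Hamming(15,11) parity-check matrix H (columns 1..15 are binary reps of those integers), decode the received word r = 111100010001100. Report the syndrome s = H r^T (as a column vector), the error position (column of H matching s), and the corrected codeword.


s = (1, 1, 0, 1)^T, error position = 13, corrected codeword c = 111100010001000

Compute s = H r^T mod 2 one row at a time:
  s_1 = 1 + 0 + 0 + 0 + 1 + 1 + 0 + 0 = 3 ≡ 1 (mod 2).
  s_2 = 1 + 0 + 0 + 0 + 1 + 1 + 0 + 0 = 3 ≡ 1 (mod 2).
  s_3 = 1 + 1 + 0 + 0 + 0 + 0 + 0 + 0 = 2 ≡ 0 (mod 2).
  s_4 = 1 + 1 + 0 + 0 + 0 + 0 + 1 + 0 = 3 ≡ 1 (mod 2).
s = (1, 1, 0, 1)^T — this equals column 13 of H (binary 1101), so error is at position 13.
Correct: flip bit 13 of r = 111100010001100 to get c = 111100010001000.


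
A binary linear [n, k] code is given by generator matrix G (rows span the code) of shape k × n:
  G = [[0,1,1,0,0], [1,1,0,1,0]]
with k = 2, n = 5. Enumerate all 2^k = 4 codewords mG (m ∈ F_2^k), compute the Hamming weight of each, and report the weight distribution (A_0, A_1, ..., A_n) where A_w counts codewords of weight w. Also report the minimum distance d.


Weight distribution: A_0 = 1, A_2 = 1, A_3 = 2. Minimum distance d = 2.

Enumerate all 2^2 = 4 messages m ∈ F_2^2.
For each, compute codeword c = mG in F_2^5, then tally its weight.
  m = 00 → c = 00000, weight = 0.
  m = 10 → c = 01100, weight = 2.
  m = 01 → c = 11010, weight = 3.
  m = 11 → c = 10110, weight = 3.
Tally weights:
  weight 0: 1 codewords.
  weight 2: 1 codewords.
  weight 3: 2 codewords.
Minimum distance d = smallest w > 0 with A_w > 0 = 2.
Sanity: Σ A_w = 4 = 2^2 = 4 ✓.


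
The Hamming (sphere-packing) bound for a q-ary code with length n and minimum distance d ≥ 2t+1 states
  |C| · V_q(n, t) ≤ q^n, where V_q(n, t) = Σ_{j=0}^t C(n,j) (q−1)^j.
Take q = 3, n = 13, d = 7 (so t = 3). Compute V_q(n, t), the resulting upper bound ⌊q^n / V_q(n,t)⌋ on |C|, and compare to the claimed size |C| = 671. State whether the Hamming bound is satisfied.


V_q(n, t) = 2627, q^n = 1594323, Hamming bound = 606, |C| = 671 > bound (violated).

Step 1: Compute V_q(n, t) = Σ_{j=0}^3 C(n, j) (q−1)^j.
  j = 0: C(13,0)·(2)^0 = 1·1 = 1.
  j = 1: C(13,1)·(2)^1 = 13·2 = 26.
  j = 2: C(13,2)·(2)^2 = 78·4 = 312.
  j = 3: C(13,3)·(2)^3 = 286·8 = 2288.
  V_q(n, t) = 1 + 26 + 312 + 2288 = 2627.
Step 2: q^n = 3^13 = 1594323.
Step 3: Hamming bound ⌊q^n / V_q(n,t)⌋ = ⌊1594323/2627⌋ = 606.
Step 4: Compare |C| = 671 to 606: violated.
The claimed |C| lies above the Hamming bound, so no 3-ary code of length 13 with d ≥ 7 can have 671 codewords.


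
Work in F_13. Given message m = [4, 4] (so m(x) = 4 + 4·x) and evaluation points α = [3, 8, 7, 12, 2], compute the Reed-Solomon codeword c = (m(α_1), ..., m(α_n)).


c = [3, 10, 6, 0, 12]

Message polynomial: m(x) = 4 + 4·x (mod 13).
For each evaluation point α_i, compute m(α_i) mod 13:
  α_1 = 3: Horner steps 4 → 3, so m(3) = 3.
  α_2 = 8: Horner steps 4 → 10, so m(8) = 10.
  α_3 = 7: Horner steps 4 → 6, so m(7) = 6.
  α_4 = 12: Horner steps 4 → 0, so m(12) = 0.
  α_5 = 2: Horner steps 4 → 12, so m(2) = 12.
Codeword c = [3, 10, 6, 0, 12] ∈ F_13^5.


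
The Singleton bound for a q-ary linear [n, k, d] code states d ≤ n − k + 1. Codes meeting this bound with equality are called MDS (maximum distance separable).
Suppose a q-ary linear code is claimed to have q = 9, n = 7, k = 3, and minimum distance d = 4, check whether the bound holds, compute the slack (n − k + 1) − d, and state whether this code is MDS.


Singleton RHS = n − k + 1 = 5, slack = 1, bound satisfied, not MDS.

Singleton bound: d ≤ n − k + 1.
Here n = 7, k = 3, so n − k + 1 = 5.
Given d = 4, check d ≤ 5: YES.
Slack = (n − k + 1) − d = 1.
The code is NOT MDS (slack = 1 > 0).
Description: the claimed parameters are [7, 3, 4]_9; such a code would be non-MDS.


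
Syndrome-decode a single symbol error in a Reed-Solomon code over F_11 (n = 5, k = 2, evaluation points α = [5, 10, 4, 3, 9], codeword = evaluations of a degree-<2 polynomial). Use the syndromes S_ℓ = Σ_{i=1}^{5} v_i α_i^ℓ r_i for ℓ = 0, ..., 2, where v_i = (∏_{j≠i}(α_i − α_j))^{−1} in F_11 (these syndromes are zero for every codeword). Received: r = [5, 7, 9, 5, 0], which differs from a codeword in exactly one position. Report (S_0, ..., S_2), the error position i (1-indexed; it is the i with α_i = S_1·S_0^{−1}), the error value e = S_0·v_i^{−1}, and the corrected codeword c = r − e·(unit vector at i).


S = (2, 6, 7), error at position 4, error magnitude e = 3, c = [5, 7, 9, 2, 0].

Step 1: column multipliers v_i = (∏_{j≠i}(α_i − α_j))^{−1} mod 11.
  i = 1 (α = 5): (5−10)(5−4)(5−3)(5−9) = (−5)·1·2·(−4) = 40 ≡ 7, so v_1 = 7^{−1} = 8 (mod 11).
  i = 2 (α = 10): (10−5)(10−4)(10−3)(10−9) = 5·6·7·1 = 210 ≡ 1, so v_2 = 1^{−1} = 1 (mod 11).
  i = 3 (α = 4): (4−5)(4−10)(4−3)(4−9) = (−1)·(−6)·1·(−5) = −30 ≡ 3, so v_3 = 3^{−1} = 4 (mod 11).
  i = 4 (α = 3): (3−5)(3−10)(3−4)(3−9) = (−2)·(−7)·(−1)·(−6) = 84 ≡ 7, so v_4 = 7^{−1} = 8 (mod 11).
  i = 5 (α = 9): (9−5)(9−10)(9−4)(9−3) = 4·(−1)·5·6 = −120 ≡ 1, so v_5 = 1^{−1} = 1 (mod 11).
  v = [8, 1, 4, 8, 1].
Step 2: syndromes of r = [5, 7, 9, 5, 0] (all sums mod 11).
  S_0 = Σ v_i r_i = 8·5 + 1·7 + 4·9 + 8·5 + 1·0 = 123 ≡ 2.
  S_1 = Σ v_i α_i r_i = 8·5·5 + 1·10·7 + 4·4·9 + 8·3·5 + 1·9·0 = 534 ≡ 6.
  α_i^2 mod 11 = [3, 1, 5, 9, 4].
  S_2 = Σ v_i α_i^2 r_i = 8·3·5 + 1·1·7 + 4·5·9 + 8·9·5 + 1·4·0 = 667 ≡ 7.
  S = (2, 6, 7) ≠ 0, so r is not a codeword (an error is present).
Step 3: locate the error. For a single error e at position i, S_ℓ = v_i·e·α_i^ℓ, so α_err = S_1/S_0.
  S_0^{−1} = 2^{−1} = 6 (mod 11), so α_err = 6·6 = 36 ≡ 3 = α_4. Error position i = 4.
  Consistency check: S_2/S_1 = 7·2 = 14 ≡ 3 = α_err ✓ (single-error assumption holds).
Step 4: error magnitude e = S_0/v_4 = S_0·∏_{j≠4}(α_4 − α_j) = 2·7 = 14 ≡ 3 (mod 11).
Step 5: correct position 4: c_4 = r_4 − e = 5 − 3 ≡ 2 (mod 11). Hence c = [5, 7, 9, 2, 0].
  Check: interpolating c through the α_i gives m(x) = 3 + 7·x (degree < 2) with m(α_i) = c_i for every i, so c is indeed a codeword.


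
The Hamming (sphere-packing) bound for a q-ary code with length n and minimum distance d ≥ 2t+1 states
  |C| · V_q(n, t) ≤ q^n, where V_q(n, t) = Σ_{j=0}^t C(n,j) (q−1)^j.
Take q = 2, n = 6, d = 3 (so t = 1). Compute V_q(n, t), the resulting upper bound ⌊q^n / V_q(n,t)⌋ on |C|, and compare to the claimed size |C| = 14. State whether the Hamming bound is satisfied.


V_q(n, t) = 7, q^n = 64, Hamming bound = 9, |C| = 14 > bound (violated).

Step 1: Compute V_q(n, t) = Σ_{j=0}^1 C(n, j) (q−1)^j.
  j = 0: C(6,0)·(1)^0 = 1·1 = 1.
  j = 1: C(6,1)·(1)^1 = 6·1 = 6.
  V_q(n, t) = 1 + 6 = 7.
Step 2: q^n = 2^6 = 64.
Step 3: Hamming bound ⌊q^n / V_q(n,t)⌋ = ⌊64/7⌋ = 9.
Step 4: Compare |C| = 14 to 9: violated.
The claimed |C| lies above the Hamming bound, so no 2-ary code of length 6 with d ≥ 3 can have 14 codewords.


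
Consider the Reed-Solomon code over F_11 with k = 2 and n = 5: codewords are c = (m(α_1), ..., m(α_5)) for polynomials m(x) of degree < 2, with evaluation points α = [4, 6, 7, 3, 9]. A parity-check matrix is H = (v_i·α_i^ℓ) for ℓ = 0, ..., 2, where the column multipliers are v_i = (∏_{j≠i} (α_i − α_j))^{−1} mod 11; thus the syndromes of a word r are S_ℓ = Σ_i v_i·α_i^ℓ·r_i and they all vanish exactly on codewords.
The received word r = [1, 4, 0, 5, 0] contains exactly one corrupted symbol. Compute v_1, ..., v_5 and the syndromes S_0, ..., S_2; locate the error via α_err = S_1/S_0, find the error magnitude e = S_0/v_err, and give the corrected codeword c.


S = (2, 7, 8), error at position 5, error magnitude e = 8, c = [1, 4, 0, 5, 3].

Step 1: column multipliers v_i = (∏_{j≠i}(α_i − α_j))^{−1} mod 11.
  i = 1 (α = 4): (4−6)(4−7)(4−3)(4−9) = (−2)·(−3)·1·(−5) = −30 ≡ 3, so v_1 = 3^{−1} = 4 (mod 11).
  i = 2 (α = 6): (6−4)(6−7)(6−3)(6−9) = 2·(−1)·3·(−3) = 18 ≡ 7, so v_2 = 7^{−1} = 8 (mod 11).
  i = 3 (α = 7): (7−4)(7−6)(7−3)(7−9) = 3·1·4·(−2) = −24 ≡ 9, so v_3 = 9^{−1} = 5 (mod 11).
  i = 4 (α = 3): (3−4)(3−6)(3−7)(3−9) = (−1)·(−3)·(−4)·(−6) = 72 ≡ 6, so v_4 = 6^{−1} = 2 (mod 11).
  i = 5 (α = 9): (9−4)(9−6)(9−7)(9−3) = 5·3·2·6 = 180 ≡ 4, so v_5 = 4^{−1} = 3 (mod 11).
  v = [4, 8, 5, 2, 3].
Step 2: syndromes of r = [1, 4, 0, 5, 0] (all sums mod 11).
  S_0 = Σ v_i r_i = 4·1 + 8·4 + 5·0 + 2·5 + 3·0 = 46 ≡ 2.
  S_1 = Σ v_i α_i r_i = 4·4·1 + 8·6·4 + 5·7·0 + 2·3·5 + 3·9·0 = 238 ≡ 7.
  α_i^2 mod 11 = [5, 3, 5, 9, 4].
  S_2 = Σ v_i α_i^2 r_i = 4·5·1 + 8·3·4 + 5·5·0 + 2·9·5 + 3·4·0 = 206 ≡ 8.
  S = (2, 7, 8) ≠ 0, so r is not a codeword (an error is present).
Step 3: locate the error. For a single error e at position i, S_ℓ = v_i·e·α_i^ℓ, so α_err = S_1/S_0.
  S_0^{−1} = 2^{−1} = 6 (mod 11), so α_err = 7·6 = 42 ≡ 9 = α_5. Error position i = 5.
  Consistency check: S_2/S_1 = 8·8 = 64 ≡ 9 = α_err ✓ (single-error assumption holds).
Step 4: error magnitude e = S_0/v_5 = S_0·∏_{j≠5}(α_5 − α_j) = 2·4 = 8 ≡ 8 (mod 11).
Step 5: correct position 5: c_5 = r_5 − e = 0 − 8 ≡ 3 (mod 11). Hence c = [1, 4, 0, 5, 3].
  Check: interpolating c through the α_i gives m(x) = 6 + 7·x (degree < 2) with m(α_i) = c_i for every i, so c is indeed a codeword.


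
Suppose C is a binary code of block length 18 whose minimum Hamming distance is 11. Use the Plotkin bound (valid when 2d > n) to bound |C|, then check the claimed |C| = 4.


Plotkin bound M ≤ 4; given |C| = 4 ≤ bound (satisfied).

Check applicability: 2d = 22, n = 18.
2d − n = 4 > 0, so Plotkin applies.
Compute d/(2d−n) = 11/4 ≈ 2.7500.
⌊d/(2d−n)⌋ = 2.
Plotkin bound: M ≤ 2·2 = 4.
Given |C| = 4, check: satisfied.
This |C| is at the Plotkin bound.


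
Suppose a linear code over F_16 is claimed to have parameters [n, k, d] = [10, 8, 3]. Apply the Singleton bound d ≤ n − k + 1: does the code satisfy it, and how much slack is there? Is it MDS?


Singleton RHS = n − k + 1 = 3, slack = 0, bound satisfied, MDS.

Singleton bound: d ≤ n − k + 1.
Here n = 10, k = 8, so n − k + 1 = 3.
Given d = 3, check d ≤ 3: YES.
Slack = (n − k + 1) − d = 0.
The code is MDS (slack = 0).
Description: the claimed parameters are [10, 8, 3]_16; such a code would be MDS (meets Singleton bound).


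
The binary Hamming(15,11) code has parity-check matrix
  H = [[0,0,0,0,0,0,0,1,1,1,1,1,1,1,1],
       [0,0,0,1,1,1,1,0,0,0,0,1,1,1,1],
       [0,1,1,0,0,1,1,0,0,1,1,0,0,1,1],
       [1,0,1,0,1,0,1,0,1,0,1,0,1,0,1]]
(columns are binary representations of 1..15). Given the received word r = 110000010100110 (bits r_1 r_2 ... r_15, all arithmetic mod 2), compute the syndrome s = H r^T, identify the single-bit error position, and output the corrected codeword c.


s = (0, 0, 1, 0)^T, error position = 2, corrected codeword c = 100000010100110

Compute s = H r^T mod 2 one row at a time:
  s_1 = 1 + 0 + 1 + 0 + 0 + 1 + 1 + 0 = 4 ≡ 0 (mod 2).
  s_2 = 0 + 0 + 0 + 0 + 0 + 1 + 1 + 0 = 2 ≡ 0 (mod 2).
  s_3 = 1 + 0 + 0 + 0 + 1 + 0 + 1 + 0 = 3 ≡ 1 (mod 2).
  s_4 = 1 + 0 + 0 + 0 + 0 + 0 + 1 + 0 = 2 ≡ 0 (mod 2).
s = (0, 0, 1, 0)^T — this equals column 2 of H (binary 0010), so error is at position 2.
Correct: flip bit 2 of r = 110000010100110 to get c = 100000010100110.


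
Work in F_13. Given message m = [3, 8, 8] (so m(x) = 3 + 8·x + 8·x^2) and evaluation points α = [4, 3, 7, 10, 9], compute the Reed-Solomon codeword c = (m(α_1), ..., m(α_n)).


c = [7, 8, 9, 12, 8]

Message polynomial: m(x) = 3 + 8·x + 8·x^2 (mod 13).
For each evaluation point α_i, compute m(α_i) mod 13:
  α_1 = 4: Horner steps 8 → 1 → 7, so m(4) = 7.
  α_2 = 3: Horner steps 8 → 6 → 8, so m(3) = 8.
  α_3 = 7: Horner steps 8 → 12 → 9, so m(7) = 9.
  α_4 = 10: Horner steps 8 → 10 → 12, so m(10) = 12.
  α_5 = 9: Horner steps 8 → 2 → 8, so m(9) = 8.
Codeword c = [7, 8, 9, 12, 8] ∈ F_13^5.


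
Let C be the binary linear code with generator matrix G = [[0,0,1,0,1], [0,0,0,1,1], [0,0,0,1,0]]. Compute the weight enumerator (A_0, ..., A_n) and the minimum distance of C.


Weight distribution: A_0 = 1, A_1 = 3, A_2 = 3, A_3 = 1. Minimum distance d = 1.

Enumerate all 2^3 = 8 messages m ∈ F_2^3.
For each, compute codeword c = mG in F_2^5, then tally its weight.
  m = 000 → c = 00000, weight = 0.
  m = 100 → c = 00101, weight = 2.
  m = 010 → c = 00011, weight = 2.
  m = 110 → c = 00110, weight = 2.
  m = 001 → c = 00010, weight = 1.
  m = 101 → c = 00111, weight = 3.
  m = 011 → c = 00001, weight = 1.
  m = 111 → c = 00100, weight = 1.
Tally weights:
  weight 0: 1 codewords.
  weight 1: 3 codewords.
  weight 2: 3 codewords.
  weight 3: 1 codewords.
Minimum distance d = smallest w > 0 with A_w > 0 = 1.
Sanity: Σ A_w = 8 = 2^3 = 8 ✓.


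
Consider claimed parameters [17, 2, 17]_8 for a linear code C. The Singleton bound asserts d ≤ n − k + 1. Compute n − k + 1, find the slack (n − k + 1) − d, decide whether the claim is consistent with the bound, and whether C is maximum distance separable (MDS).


Singleton RHS = n − k + 1 = 16, slack = -1, bound violated (no such code; not MDS).

Singleton bound: d ≤ n − k + 1.
Here n = 17, k = 2, so n − k + 1 = 16.
Given d = 17, check d ≤ 16: NO.
Slack = (n − k + 1) − d = -1.
The slack is negative: d = 17 exceeds n − k + 1 = 16 by 1, so the Singleton bound is violated and no linear [17, 2, 17]_8 code can exist. In particular it is not MDS (MDS requires d = n − k + 1 exactly).
Description: the claimed parameters are [17, 2, 17]_8; such a code would be impossible (violates the Singleton bound).


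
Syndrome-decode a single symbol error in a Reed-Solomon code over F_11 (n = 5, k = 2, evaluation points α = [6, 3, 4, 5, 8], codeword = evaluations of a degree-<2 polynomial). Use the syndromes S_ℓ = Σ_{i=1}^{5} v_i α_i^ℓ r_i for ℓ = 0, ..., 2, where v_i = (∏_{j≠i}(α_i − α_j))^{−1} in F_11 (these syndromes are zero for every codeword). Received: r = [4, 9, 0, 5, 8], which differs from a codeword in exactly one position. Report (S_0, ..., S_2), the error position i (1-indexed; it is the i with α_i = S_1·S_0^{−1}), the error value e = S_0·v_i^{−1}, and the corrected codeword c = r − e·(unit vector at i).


S = (6, 8, 7), error at position 4, error magnitude e = 3, c = [4, 9, 0, 2, 8].

Step 1: column multipliers v_i = (∏_{j≠i}(α_i − α_j))^{−1} mod 11.
  i = 1 (α = 6): (6−3)(6−4)(6−5)(6−8) = 3·2·1·(−2) = −12 ≡ 10, so v_1 = 10^{−1} = 10 (mod 11).
  i = 2 (α = 3): (3−6)(3−4)(3−5)(3−8) = (−3)·(−1)·(−2)·(−5) = 30 ≡ 8, so v_2 = 8^{−1} = 7 (mod 11).
  i = 3 (α = 4): (4−6)(4−3)(4−5)(4−8) = (−2)·1·(−1)·(−4) = −8 ≡ 3, so v_3 = 3^{−1} = 4 (mod 11).
  i = 4 (α = 5): (5−6)(5−3)(5−4)(5−8) = (−1)·2·1·(−3) = 6 ≡ 6, so v_4 = 6^{−1} = 2 (mod 11).
  i = 5 (α = 8): (8−6)(8−3)(8−4)(8−5) = 2·5·4·3 = 120 ≡ 10, so v_5 = 10^{−1} = 10 (mod 11).
  v = [10, 7, 4, 2, 10].
Step 2: syndromes of r = [4, 9, 0, 5, 8] (all sums mod 11).
  S_0 = Σ v_i r_i = 10·4 + 7·9 + 4·0 + 2·5 + 10·8 = 193 ≡ 6.
  S_1 = Σ v_i α_i r_i = 10·6·4 + 7·3·9 + 4·4·0 + 2·5·5 + 10·8·8 = 1119 ≡ 8.
  α_i^2 mod 11 = [3, 9, 5, 3, 9].
  S_2 = Σ v_i α_i^2 r_i = 10·3·4 + 7·9·9 + 4·5·0 + 2·3·5 + 10·9·8 = 1437 ≡ 7.
  S = (6, 8, 7) ≠ 0, so r is not a codeword (an error is present).
Step 3: locate the error. For a single error e at position i, S_ℓ = v_i·e·α_i^ℓ, so α_err = S_1/S_0.
  S_0^{−1} = 6^{−1} = 2 (mod 11), so α_err = 8·2 = 16 ≡ 5 = α_4. Error position i = 4.
  Consistency check: S_2/S_1 = 7·7 = 49 ≡ 5 = α_err ✓ (single-error assumption holds).
Step 4: error magnitude e = S_0/v_4 = S_0·∏_{j≠4}(α_4 − α_j) = 6·6 = 36 ≡ 3 (mod 11).
Step 5: correct position 4: c_4 = r_4 − e = 5 − 3 ≡ 2 (mod 11). Hence c = [4, 9, 0, 2, 8].
  Check: interpolating c through the α_i gives m(x) = 3 + 2·x (degree < 2) with m(α_i) = c_i for every i, so c is indeed a codeword.


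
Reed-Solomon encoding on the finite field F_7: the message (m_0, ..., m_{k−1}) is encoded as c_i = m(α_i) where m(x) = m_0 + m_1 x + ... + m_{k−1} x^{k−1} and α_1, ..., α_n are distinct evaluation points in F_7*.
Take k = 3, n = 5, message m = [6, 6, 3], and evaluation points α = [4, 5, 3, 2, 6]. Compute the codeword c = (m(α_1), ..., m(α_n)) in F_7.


c = [1, 6, 2, 2, 3]

Message polynomial: m(x) = 6 + 6·x + 3·x^2 (mod 7).
For each evaluation point α_i, compute m(α_i) mod 7:
  α_1 = 4: Horner steps 3 → 4 → 1, so m(4) = 1.
  α_2 = 5: Horner steps 3 → 0 → 6, so m(5) = 6.
  α_3 = 3: Horner steps 3 → 1 → 2, so m(3) = 2.
  α_4 = 2: Horner steps 3 → 5 → 2, so m(2) = 2.
  α_5 = 6: Horner steps 3 → 3 → 3, so m(6) = 3.
Codeword c = [1, 6, 2, 2, 3] ∈ F_7^5.


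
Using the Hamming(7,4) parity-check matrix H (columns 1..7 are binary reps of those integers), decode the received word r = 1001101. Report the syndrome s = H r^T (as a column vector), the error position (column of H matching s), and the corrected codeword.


s = (1, 1, 1)^T, error position = 7, corrected codeword c = 1001100

Compute s = H r^T mod 2 one row at a time:
  s_1 = 1 + 1 + 0 + 1 = 3 ≡ 1 (mod 2).
  s_2 = 0 + 0 + 0 + 1 = 1 ≡ 1 (mod 2).
  s_3 = 1 + 0 + 1 + 1 = 3 ≡ 1 (mod 2).
s = (1, 1, 1)^T — this equals column 7 of H (binary 111), so error is at position 7.
Correct: flip bit 7 of r = 1001101 to get c = 1001100.


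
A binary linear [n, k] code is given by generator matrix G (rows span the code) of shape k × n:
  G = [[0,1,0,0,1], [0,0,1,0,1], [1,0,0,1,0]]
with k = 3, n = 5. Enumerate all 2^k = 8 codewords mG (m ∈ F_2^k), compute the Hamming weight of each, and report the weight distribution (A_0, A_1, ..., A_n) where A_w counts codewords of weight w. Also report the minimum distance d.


Weight distribution: A_0 = 1, A_2 = 4, A_4 = 3. Minimum distance d = 2.

Enumerate all 2^3 = 8 messages m ∈ F_2^3.
For each, compute codeword c = mG in F_2^5, then tally its weight.
  m = 000 → c = 00000, weight = 0.
  m = 100 → c = 01001, weight = 2.
  m = 010 → c = 00101, weight = 2.
  m = 110 → c = 01100, weight = 2.
  m = 001 → c = 10010, weight = 2.
  m = 101 → c = 11011, weight = 4.
  m = 011 → c = 10111, weight = 4.
  m = 111 → c = 11110, weight = 4.
Tally weights:
  weight 0: 1 codewords.
  weight 2: 4 codewords.
  weight 4: 3 codewords.
Minimum distance d = smallest w > 0 with A_w > 0 = 2.
Sanity: Σ A_w = 8 = 2^3 = 8 ✓.


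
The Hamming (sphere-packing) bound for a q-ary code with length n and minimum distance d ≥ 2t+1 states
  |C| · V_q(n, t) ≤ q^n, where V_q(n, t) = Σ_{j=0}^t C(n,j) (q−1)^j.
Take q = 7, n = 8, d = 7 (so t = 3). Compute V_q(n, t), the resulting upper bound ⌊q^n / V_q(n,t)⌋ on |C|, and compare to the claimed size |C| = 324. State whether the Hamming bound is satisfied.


V_q(n, t) = 13153, q^n = 5764801, Hamming bound = 438, |C| = 324 ≤ bound (satisfied).

Step 1: Compute V_q(n, t) = Σ_{j=0}^3 C(n, j) (q−1)^j.
  j = 0: C(8,0)·(6)^0 = 1·1 = 1.
  j = 1: C(8,1)·(6)^1 = 8·6 = 48.
  j = 2: C(8,2)·(6)^2 = 28·36 = 1008.
  j = 3: C(8,3)·(6)^3 = 56·216 = 12096.
  V_q(n, t) = 1 + 48 + 1008 + 12096 = 13153.
Step 2: q^n = 7^8 = 5764801.
Step 3: Hamming bound ⌊q^n / V_q(n,t)⌋ = ⌊5764801/13153⌋ = 438.
Step 4: Compare |C| = 324 to 438: satisfied.
The claimed |C| lies below the Hamming bound.


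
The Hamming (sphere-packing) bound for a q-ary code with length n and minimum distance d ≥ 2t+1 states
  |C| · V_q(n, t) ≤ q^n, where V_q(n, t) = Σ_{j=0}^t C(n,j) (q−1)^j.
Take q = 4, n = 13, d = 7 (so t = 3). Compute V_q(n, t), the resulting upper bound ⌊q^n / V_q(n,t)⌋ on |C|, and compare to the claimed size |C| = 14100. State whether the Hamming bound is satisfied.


V_q(n, t) = 8464, q^n = 67108864, Hamming bound = 7928, |C| = 14100 > bound (violated).

Step 1: Compute V_q(n, t) = Σ_{j=0}^3 C(n, j) (q−1)^j.
  j = 0: C(13,0)·(3)^0 = 1·1 = 1.
  j = 1: C(13,1)·(3)^1 = 13·3 = 39.
  j = 2: C(13,2)·(3)^2 = 78·9 = 702.
  j = 3: C(13,3)·(3)^3 = 286·27 = 7722.
  V_q(n, t) = 1 + 39 + 702 + 7722 = 8464.
Step 2: q^n = 4^13 = 67108864.
Step 3: Hamming bound ⌊q^n / V_q(n,t)⌋ = ⌊67108864/8464⌋ = 7928.
Step 4: Compare |C| = 14100 to 7928: violated.
The claimed |C| lies above the Hamming bound, so no 4-ary code of length 13 with d ≥ 7 can have 14100 codewords.


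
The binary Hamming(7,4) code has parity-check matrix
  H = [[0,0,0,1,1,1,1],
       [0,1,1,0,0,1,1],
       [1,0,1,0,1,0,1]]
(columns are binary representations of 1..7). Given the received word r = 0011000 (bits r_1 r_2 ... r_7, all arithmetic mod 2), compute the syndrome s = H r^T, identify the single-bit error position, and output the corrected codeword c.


s = (1, 1, 1)^T, error position = 7, corrected codeword c = 0011001

Compute s = H r^T mod 2 one row at a time:
  s_1 = 1 + 0 + 0 + 0 = 1 ≡ 1 (mod 2).
  s_2 = 0 + 1 + 0 + 0 = 1 ≡ 1 (mod 2).
  s_3 = 0 + 1 + 0 + 0 = 1 ≡ 1 (mod 2).
s = (1, 1, 1)^T — this equals column 7 of H (binary 111), so error is at position 7.
Correct: flip bit 7 of r = 0011000 to get c = 0011001.


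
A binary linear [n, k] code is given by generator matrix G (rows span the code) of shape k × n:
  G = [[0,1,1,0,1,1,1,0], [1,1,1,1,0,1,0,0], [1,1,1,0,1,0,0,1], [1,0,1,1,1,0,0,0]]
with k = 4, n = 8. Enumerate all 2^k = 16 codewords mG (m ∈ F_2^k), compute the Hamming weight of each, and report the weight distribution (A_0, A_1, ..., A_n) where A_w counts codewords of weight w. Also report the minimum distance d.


Weight distribution: A_0 = 1, A_2 = 1, A_3 = 2, A_4 = 5, A_5 = 6, A_6 = 1. Minimum distance d = 2.

Enumerate all 2^4 = 16 messages m ∈ F_2^4.
For each, compute codeword c = mG in F_2^8, then tally its weight.
  m = 0000 → c = 00000000, weight = 0.
  m = 1000 → c = 01101110, weight = 5.
  m = 0100 → c = 11110100, weight = 5.
  m = 1100 → c = 10011010, weight = 4.
  m = 0010 → c = 11101001, weight = 5.
  m = 1010 → c = 10000111, weight = 4.
  m = 0110 → c = 00011101, weight = 4.
  m = 1110 → c = 01110011, weight = 5.
  m = 0001 → c = 10111000, weight = 4.
  m = 1001 → c = 11010110, weight = 5.
  m = 0101 → c = 01001100, weight = 3.
  m = 1101 → c = 00100010, weight = 2.
  m = 0011 → c = 01010001, weight = 3.
  m = 1011 → c = 00111111, weight = 6.
  m = 0111 → c = 10100101, weight = 4.
  m = 1111 → c = 11001011, weight = 5.
Tally weights:
  weight 0: 1 codewords.
  weight 2: 1 codewords.
  weight 3: 2 codewords.
  weight 4: 5 codewords.
  weight 5: 6 codewords.
  weight 6: 1 codewords.
Minimum distance d = smallest w > 0 with A_w > 0 = 2.
Sanity: Σ A_w = 16 = 2^4 = 16 ✓.
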